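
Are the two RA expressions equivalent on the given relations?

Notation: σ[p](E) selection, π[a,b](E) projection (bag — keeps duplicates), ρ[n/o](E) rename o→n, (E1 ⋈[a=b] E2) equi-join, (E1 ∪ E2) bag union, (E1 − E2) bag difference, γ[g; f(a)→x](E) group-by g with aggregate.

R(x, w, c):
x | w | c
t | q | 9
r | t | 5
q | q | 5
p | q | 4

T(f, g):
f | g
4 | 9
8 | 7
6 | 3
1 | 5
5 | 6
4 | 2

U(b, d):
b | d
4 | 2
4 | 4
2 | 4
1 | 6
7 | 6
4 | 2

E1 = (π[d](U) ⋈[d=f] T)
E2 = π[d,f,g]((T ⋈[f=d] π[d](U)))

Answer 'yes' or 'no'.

E1 stepwise |·|:
  U → 6
  π[d](U) → 6
  T → 6
  (π[d](U) ⋈[d=f] T) → 6
E2 stepwise |·|:
  T → 6
  U → 6
  π[d](U) → 6
  (T ⋈[f=d] π[d](U)) → 6
  π[d,f,g]((T ⋈[f=d] π[d](U))) → 6

E1 and E2 produce the same multiset:
d | f | g
4 | 4 | 2
4 | 4 | 2
4 | 4 | 9
4 | 4 | 9
6 | 6 | 3
6 | 6 | 3

yes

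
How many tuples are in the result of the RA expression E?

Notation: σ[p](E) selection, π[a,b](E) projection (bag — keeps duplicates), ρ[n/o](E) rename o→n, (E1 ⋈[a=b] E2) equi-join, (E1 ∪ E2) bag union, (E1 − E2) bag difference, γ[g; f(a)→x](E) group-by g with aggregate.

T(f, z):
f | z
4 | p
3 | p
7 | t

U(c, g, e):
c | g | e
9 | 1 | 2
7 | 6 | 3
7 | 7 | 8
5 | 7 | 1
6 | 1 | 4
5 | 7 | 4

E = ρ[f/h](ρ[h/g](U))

Subexpression sizes:
  U → 6
  ρ[h/g](U) → 6
  ρ[f/h](ρ[h/g](U)) → 6

|E| = 6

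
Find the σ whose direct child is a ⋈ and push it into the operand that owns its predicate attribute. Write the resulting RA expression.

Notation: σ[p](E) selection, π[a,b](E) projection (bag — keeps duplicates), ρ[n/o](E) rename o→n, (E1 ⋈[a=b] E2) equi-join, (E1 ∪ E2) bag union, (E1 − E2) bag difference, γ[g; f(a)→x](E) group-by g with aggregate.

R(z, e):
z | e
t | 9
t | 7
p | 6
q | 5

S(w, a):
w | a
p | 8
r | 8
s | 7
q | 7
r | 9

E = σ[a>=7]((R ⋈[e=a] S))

σ filters on a, owned by the right side.
E' = (R ⋈[e=a] σ[a>=7](S))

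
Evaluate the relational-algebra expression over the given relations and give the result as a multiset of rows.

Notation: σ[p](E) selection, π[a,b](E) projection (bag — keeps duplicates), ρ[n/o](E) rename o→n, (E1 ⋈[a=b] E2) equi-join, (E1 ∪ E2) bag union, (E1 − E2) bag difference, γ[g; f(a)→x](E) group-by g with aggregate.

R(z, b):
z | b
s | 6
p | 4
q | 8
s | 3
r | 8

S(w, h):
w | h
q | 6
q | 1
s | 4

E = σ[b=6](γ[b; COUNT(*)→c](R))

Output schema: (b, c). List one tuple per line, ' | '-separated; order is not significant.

Row counts bottom-up:
  R → 5
  γ[b; COUNT(*)→c](R) → 4
  σ[b=6](γ[b; COUNT(*)→c](R)) → 1

== RESULT ==
b | c
6 | 1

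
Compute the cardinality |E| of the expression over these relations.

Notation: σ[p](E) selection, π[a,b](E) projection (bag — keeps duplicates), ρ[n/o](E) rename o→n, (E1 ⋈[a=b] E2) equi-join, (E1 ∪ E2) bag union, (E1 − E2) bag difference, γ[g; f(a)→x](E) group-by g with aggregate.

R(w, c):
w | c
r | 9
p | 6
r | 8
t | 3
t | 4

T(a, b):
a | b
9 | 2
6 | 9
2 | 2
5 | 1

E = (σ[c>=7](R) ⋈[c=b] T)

Per-node cardinality:
  R → 5
  σ[c>=7](R) → 2
  T → 4
  (σ[c>=7](R) ⋈[c=b] T) → 1

|E| = 1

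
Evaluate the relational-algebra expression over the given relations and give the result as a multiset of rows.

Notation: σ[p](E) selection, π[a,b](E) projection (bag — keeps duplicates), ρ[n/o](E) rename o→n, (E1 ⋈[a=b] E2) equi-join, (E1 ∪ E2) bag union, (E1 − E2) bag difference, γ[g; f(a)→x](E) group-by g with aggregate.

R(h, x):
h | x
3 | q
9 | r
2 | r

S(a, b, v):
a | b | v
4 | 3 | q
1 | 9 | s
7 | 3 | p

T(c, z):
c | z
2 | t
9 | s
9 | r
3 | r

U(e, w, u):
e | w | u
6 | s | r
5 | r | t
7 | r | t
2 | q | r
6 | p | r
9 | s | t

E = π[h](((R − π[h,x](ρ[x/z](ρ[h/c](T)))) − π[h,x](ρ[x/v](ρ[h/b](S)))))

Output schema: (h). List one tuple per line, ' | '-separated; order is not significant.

Row counts bottom-up:
  R → 3
  T → 4
  ρ[h/c](T) → 4
  ρ[x/z](ρ[h/c](T)) → 4
  π[h,x](ρ[x/z](ρ[h/c](T))) → 4
  (R − π[h,x](ρ[x/z](ρ[h/c](T)))) → 2
  S → 3
  ρ[h/b](S) → 3
  ρ[x/v](ρ[h/b](S)) → 3
  π[h,x](ρ[x/v](ρ[h/b](S))) → 3
  ((R − π[h,x](ρ[x/z](ρ[h/c](T)))) − π[h,x](ρ[x/v](ρ[h/b](S)))) → 1
  π[h](((R − π[h,x](ρ[x/z](ρ[h/c](T)))) − π[h,x](ρ[x/v](ρ[h/b](S))))) → 1

== RESULT ==
h
2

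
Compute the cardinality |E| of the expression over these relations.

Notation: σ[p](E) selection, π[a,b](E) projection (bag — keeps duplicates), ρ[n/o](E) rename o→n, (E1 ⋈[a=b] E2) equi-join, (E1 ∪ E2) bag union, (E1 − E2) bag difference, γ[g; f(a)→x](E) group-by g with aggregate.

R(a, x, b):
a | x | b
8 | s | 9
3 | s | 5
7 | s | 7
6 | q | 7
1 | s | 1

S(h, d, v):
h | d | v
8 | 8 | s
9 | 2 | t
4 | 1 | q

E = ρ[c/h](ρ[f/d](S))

Row counts bottom-up:
  S → 3
  ρ[f/d](S) → 3
  ρ[c/h](ρ[f/d](S)) → 3

|E| = 3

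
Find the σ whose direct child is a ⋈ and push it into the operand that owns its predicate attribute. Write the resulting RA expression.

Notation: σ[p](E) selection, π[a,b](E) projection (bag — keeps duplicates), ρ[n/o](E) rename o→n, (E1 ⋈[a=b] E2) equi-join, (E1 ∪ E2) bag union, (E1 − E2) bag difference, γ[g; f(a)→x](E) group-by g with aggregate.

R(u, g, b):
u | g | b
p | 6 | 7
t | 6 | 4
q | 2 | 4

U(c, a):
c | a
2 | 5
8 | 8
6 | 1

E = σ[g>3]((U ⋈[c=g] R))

σ filters on g, owned by the right side.
E' = (U ⋈[c=g] σ[g>3](R))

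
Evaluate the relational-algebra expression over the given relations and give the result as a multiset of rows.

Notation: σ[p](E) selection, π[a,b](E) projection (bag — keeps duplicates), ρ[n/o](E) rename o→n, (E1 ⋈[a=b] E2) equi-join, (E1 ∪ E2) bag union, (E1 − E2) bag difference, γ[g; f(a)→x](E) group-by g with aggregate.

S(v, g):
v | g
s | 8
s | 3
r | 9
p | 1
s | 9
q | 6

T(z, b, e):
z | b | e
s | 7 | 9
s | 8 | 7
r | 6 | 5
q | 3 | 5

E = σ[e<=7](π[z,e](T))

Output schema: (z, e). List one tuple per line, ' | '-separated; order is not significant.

Row counts bottom-up:
  T → 4
  π[z,e](T) → 4
  σ[e<=7](π[z,e](T)) → 3

== RESULT ==
z | e
q | 5
r | 5
s | 7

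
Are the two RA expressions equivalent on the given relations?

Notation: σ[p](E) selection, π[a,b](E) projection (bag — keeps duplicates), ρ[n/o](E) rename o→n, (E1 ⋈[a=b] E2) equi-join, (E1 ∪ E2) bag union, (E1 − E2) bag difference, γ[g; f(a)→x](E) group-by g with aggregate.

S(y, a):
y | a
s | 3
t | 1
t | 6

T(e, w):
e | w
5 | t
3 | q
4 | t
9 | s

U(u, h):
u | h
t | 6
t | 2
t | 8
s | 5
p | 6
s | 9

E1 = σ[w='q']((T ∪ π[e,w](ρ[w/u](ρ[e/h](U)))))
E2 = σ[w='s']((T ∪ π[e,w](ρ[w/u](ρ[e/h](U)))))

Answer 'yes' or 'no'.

E1 stepwise |·|:
  T → 4
  U → 6
  ρ[e/h](U) → 6
  ρ[w/u](ρ[e/h](U)) → 6
  π[e,w](ρ[w/u](ρ[e/h](U))) → 6
  (T ∪ π[e,w](ρ[w/u](ρ[e/h](U)))) → 10
  σ[w='q']((T ∪ π[e,w](ρ[w/u](ρ[e/h](U))))) → 1
E2 stepwise |·|:
  T → 4
  U → 6
  ρ[e/h](U) → 6
  ρ[w/u](ρ[e/h](U)) → 6
  π[e,w](ρ[w/u](ρ[e/h](U))) → 6
  (T ∪ π[e,w](ρ[w/u](ρ[e/h](U)))) → 10
  σ[w='s']((T ∪ π[e,w](ρ[w/u](ρ[e/h](U))))) → 3

E1 result:
e | w
3 | q
E2 result:
e | w
5 | s
9 | s
9 | s
Witness: (9, 's') appears 0× in E1 but 2× in E2.

no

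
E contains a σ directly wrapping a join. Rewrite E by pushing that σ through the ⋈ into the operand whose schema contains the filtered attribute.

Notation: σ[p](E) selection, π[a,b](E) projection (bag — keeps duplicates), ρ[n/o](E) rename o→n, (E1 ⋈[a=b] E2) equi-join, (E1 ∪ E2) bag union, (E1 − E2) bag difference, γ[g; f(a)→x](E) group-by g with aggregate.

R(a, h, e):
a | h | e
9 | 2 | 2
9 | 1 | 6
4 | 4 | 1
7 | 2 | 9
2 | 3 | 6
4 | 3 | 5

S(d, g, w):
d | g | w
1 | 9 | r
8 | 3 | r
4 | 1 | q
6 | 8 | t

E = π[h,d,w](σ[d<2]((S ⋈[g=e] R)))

σ filters on d, owned by the left side.
E' = π[h,d,w]((σ[d<2](S) ⋈[g=e] R))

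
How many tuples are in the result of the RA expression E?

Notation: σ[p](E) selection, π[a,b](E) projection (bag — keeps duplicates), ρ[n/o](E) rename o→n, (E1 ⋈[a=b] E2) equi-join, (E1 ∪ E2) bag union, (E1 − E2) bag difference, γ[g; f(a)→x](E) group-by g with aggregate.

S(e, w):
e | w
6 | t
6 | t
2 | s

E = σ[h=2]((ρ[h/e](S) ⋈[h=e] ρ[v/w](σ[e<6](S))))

Per-node cardinality:
  S → 3
  ρ[h/e](S) → 3
  S → 3
  σ[e<6](S) → 1
  ρ[v/w](σ[e<6](S)) → 1
  (ρ[h/e](S) ⋈[h=e] ρ[v/w](σ[e<6](S))) → 1
  σ[h=2]((ρ[h/e](S) ⋈[h=e] ρ[v/w](σ[e<6](S)))) → 1

|E| = 1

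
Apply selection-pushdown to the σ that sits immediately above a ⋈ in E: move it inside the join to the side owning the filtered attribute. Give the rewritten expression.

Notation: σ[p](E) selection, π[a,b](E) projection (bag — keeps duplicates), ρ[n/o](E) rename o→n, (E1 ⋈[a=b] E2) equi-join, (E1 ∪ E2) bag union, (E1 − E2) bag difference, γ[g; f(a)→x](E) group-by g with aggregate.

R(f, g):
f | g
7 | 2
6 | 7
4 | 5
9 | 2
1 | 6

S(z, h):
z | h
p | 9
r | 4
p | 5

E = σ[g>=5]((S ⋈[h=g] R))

σ filters on g, owned by the right side.
E' = (S ⋈[h=g] σ[g>=5](R))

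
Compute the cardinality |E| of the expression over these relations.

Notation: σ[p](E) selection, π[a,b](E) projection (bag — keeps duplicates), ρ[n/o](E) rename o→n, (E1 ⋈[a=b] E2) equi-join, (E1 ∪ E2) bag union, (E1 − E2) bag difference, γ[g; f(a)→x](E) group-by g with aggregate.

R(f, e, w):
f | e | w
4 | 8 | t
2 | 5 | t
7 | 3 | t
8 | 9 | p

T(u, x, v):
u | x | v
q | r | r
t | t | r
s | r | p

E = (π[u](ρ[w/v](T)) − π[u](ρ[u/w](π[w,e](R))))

Subexpression sizes:
  T → 3
  ρ[w/v](T) → 3
  π[u](ρ[w/v](T)) → 3
  R → 4
  π[w,e](R) → 4
  ρ[u/w](π[w,e](R)) → 4
  π[u](ρ[u/w](π[w,e](R))) → 4
  (π[u](ρ[w/v](T)) − π[u](ρ[u/w](π[w,e](R)))) → 2

|E| = 2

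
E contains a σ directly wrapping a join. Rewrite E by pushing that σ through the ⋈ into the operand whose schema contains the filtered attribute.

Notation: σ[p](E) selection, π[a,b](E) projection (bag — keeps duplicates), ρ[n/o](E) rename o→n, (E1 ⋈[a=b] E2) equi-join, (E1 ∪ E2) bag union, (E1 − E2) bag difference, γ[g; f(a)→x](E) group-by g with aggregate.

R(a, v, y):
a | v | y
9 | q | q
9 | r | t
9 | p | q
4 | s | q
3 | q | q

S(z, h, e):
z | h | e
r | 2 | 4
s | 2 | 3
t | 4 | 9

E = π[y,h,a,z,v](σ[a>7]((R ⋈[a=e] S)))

σ filters on a, owned by the left side.
E' = π[y,h,a,z,v]((σ[a>7](R) ⋈[a=e] S))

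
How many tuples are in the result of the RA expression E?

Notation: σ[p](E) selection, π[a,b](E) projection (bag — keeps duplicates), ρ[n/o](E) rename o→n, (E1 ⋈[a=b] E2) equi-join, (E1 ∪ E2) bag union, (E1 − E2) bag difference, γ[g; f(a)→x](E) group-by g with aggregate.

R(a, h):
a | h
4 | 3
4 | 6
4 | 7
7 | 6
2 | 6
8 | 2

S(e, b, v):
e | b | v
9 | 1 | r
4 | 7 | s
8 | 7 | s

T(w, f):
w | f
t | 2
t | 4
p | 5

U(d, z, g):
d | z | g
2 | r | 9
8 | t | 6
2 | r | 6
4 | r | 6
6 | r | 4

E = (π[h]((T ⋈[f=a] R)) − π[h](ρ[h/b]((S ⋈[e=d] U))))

Stepwise |·|:
  T → 3
  R → 6
  (T ⋈[f=a] R) → 4
  π[h]((T ⋈[f=a] R)) → 4
  S → 3
  U → 5
  (S ⋈[e=d] U) → 2
  ρ[h/b]((S ⋈[e=d] U)) → 2
  π[h](ρ[h/b]((S ⋈[e=d] U))) → 2
  (π[h]((T ⋈[f=a] R)) − π[h](ρ[h/b]((S ⋈[e=d] U)))) → 3

|E| = 3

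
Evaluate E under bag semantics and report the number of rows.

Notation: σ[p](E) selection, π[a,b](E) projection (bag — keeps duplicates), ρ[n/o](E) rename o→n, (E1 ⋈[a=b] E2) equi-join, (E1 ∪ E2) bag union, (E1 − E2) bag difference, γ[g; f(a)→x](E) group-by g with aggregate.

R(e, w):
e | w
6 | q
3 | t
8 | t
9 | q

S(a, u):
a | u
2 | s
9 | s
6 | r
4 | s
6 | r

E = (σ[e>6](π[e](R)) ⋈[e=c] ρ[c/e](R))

Stepwise |·|:
  R → 4
  π[e](R) → 4
  σ[e>6](π[e](R)) → 2
  R → 4
  ρ[c/e](R) → 4
  (σ[e>6](π[e](R)) ⋈[e=c] ρ[c/e](R)) → 2

|E| = 2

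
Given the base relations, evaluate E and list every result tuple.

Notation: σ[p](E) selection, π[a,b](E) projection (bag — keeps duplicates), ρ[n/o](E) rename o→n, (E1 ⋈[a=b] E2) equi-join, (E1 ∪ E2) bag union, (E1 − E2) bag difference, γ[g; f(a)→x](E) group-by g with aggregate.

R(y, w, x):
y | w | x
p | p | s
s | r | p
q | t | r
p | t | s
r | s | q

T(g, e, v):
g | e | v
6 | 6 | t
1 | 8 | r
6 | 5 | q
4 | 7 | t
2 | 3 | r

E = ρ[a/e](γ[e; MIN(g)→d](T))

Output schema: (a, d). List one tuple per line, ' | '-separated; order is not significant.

Per-node cardinality:
  T → 5
  γ[e; MIN(g)→d](T) → 5
  ρ[a/e](γ[e; MIN(g)→d](T)) → 5

== RESULT ==
a | d
3 | 2
5 | 6
6 | 6
7 | 4
8 | 1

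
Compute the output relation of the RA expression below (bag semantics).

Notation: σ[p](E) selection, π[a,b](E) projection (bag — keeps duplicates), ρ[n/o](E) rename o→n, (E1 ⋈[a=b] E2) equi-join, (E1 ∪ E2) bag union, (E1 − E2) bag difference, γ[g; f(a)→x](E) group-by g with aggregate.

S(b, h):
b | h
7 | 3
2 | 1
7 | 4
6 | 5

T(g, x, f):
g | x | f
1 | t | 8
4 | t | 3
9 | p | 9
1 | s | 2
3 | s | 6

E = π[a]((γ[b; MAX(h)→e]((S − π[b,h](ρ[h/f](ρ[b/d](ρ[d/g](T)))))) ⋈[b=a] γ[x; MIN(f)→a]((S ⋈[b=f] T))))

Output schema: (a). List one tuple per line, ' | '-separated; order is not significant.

Row counts bottom-up:
  S → 4
  T → 5
  ρ[d/g](T) → 5
  ρ[b/d](ρ[d/g](T)) → 5
  ρ[h/f](ρ[b/d](ρ[d/g](T))) → 5
  π[b,h](ρ[h/f](ρ[b/d](ρ[d/g](T)))) → 5
  (S − π[b,h](ρ[h/f](ρ[b/d](ρ[d/g](T))))) → 4
  γ[b; MAX(h)→e]((S − π[b,h](ρ[h/f](ρ[b/d](ρ[d/g](T)))))) → 3
  S → 4
  T → 5
  (S ⋈[b=f] T) → 2
  γ[x; MIN(f)→a]((S ⋈[b=f] T)) → 1
  (γ[b; MAX(h)→e]((S − π[b,h](ρ[h/f](ρ[b/d](ρ[d/g](T)))))) ⋈[b=a] γ[x; MIN(f)→a]((S ⋈[b=f] T))) → 1
  π[a]((γ[b; MAX(h)→e]((S − π[b,h](ρ[h/f](ρ[b/d](ρ[d/g](T)))))) ⋈[b=a] γ[x; MIN(f)→a]((S ⋈[b=f] T)))) → 1

== RESULT ==
a
2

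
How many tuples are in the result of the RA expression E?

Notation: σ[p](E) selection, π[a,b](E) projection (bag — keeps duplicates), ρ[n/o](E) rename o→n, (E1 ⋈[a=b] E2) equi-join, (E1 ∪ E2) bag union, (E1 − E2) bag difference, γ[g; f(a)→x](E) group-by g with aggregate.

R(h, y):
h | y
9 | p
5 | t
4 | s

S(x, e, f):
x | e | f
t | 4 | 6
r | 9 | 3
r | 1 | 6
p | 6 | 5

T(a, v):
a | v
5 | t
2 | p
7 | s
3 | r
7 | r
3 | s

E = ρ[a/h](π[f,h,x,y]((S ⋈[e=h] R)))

Row counts bottom-up:
  S → 4
  R → 3
  (S ⋈[e=h] R) → 2
  π[f,h,x,y]((S ⋈[e=h] R)) → 2
  ρ[a/h](π[f,h,x,y]((S ⋈[e=h] R))) → 2

|E| = 2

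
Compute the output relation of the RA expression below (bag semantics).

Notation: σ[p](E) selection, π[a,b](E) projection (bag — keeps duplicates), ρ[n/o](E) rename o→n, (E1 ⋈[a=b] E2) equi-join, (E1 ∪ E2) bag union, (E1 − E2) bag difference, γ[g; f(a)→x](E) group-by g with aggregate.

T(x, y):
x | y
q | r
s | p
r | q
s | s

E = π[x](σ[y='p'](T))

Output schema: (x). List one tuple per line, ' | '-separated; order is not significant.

Per-node cardinality:
  T → 4
  σ[y='p'](T) → 1
  π[x](σ[y='p'](T)) → 1

== RESULT ==
x
s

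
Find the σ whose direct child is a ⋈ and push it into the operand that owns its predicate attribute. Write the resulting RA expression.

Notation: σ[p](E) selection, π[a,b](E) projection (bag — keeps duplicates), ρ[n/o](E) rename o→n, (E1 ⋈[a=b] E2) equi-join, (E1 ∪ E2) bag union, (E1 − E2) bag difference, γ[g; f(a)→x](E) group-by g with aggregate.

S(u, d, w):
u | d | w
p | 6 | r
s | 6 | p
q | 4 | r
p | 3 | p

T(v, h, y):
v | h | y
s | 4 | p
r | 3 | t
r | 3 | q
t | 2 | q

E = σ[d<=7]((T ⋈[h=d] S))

σ filters on d, owned by the right side.
E' = (T ⋈[h=d] σ[d<=7](S))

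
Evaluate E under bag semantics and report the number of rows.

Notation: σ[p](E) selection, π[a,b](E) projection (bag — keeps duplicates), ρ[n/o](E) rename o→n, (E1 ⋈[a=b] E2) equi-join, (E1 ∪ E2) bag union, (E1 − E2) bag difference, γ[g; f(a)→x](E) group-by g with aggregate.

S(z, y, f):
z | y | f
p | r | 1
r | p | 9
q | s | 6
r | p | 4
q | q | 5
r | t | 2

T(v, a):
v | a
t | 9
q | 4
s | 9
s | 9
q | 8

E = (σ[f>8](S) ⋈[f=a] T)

Subexpression sizes:
  S → 6
  σ[f>8](S) → 1
  T → 5
  (σ[f>8](S) ⋈[f=a] T) → 3

|E| = 3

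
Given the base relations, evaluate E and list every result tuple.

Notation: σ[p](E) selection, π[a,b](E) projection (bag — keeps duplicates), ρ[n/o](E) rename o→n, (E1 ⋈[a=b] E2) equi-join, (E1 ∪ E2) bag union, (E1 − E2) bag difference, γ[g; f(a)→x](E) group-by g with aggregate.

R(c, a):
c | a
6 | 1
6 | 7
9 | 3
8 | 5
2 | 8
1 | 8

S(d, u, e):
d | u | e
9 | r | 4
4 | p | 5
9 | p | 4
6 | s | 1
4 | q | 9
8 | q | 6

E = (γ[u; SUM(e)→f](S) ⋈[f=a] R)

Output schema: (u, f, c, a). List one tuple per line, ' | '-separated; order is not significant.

Stepwise |·|:
  S → 6
  γ[u; SUM(e)→f](S) → 4
  R → 6
  (γ[u; SUM(e)→f](S) ⋈[f=a] R) → 1

== RESULT ==
u | f | c | a
s | 1 | 6 | 1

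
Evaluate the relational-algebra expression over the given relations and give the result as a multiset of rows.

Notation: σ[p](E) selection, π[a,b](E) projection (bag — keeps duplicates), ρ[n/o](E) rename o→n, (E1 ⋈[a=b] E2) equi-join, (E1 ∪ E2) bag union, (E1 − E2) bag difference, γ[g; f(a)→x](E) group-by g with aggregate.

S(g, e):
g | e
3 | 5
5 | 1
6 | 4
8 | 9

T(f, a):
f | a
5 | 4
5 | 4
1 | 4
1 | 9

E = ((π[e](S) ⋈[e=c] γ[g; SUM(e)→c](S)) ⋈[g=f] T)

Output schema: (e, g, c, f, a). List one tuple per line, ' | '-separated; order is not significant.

Per-node cardinality:
  S → 4
  π[e](S) → 4
  S → 4
  γ[g; SUM(e)→c](S) → 4
  (π[e](S) ⋈[e=c] γ[g; SUM(e)→c](S)) → 4
  T → 4
  ((π[e](S) ⋈[e=c] γ[g; SUM(e)→c](S)) ⋈[g=f] T) → 2

== RESULT ==
e | g | c | f | a
1 | 5 | 1 | 5 | 4
1 | 5 | 1 | 5 | 4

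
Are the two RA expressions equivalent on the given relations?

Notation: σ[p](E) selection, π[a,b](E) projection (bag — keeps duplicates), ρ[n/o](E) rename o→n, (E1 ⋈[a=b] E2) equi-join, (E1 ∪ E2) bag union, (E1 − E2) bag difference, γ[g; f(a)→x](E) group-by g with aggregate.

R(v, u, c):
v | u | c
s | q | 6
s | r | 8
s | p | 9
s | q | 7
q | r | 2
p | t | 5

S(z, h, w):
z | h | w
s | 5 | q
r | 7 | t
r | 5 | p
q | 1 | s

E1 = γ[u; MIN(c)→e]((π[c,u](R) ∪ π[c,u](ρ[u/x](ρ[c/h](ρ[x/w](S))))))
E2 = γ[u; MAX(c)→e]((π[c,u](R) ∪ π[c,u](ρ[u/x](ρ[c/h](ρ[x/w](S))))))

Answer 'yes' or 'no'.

E1 per-node cardinality:
  R → 6
  π[c,u](R) → 6
  S → 4
  ρ[x/w](S) → 4
  ρ[c/h](ρ[x/w](S)) → 4
  ρ[u/x](ρ[c/h](ρ[x/w](S))) → 4
  π[c,u](ρ[u/x](ρ[c/h](ρ[x/w](S)))) → 4
  (π[c,u](R) ∪ π[c,u](ρ[u/x](ρ[c/h](ρ[x/w](S))))) → 10
  γ[u; MIN(c)→e]((π[c,u](R) ∪ π[c,u](ρ[u/x](ρ[c/h](ρ[x/w](S)))))) → 5
E2 per-node cardinality:
  R → 6
  π[c,u](R) → 6
  S → 4
  ρ[x/w](S) → 4
  ρ[c/h](ρ[x/w](S)) → 4
  ρ[u/x](ρ[c/h](ρ[x/w](S))) → 4
  π[c,u](ρ[u/x](ρ[c/h](ρ[x/w](S)))) → 4
  (π[c,u](R) ∪ π[c,u](ρ[u/x](ρ[c/h](ρ[x/w](S))))) → 10
  γ[u; MAX(c)→e]((π[c,u](R) ∪ π[c,u](ρ[u/x](ρ[c/h](ρ[x/w](S)))))) → 5

E1 result:
u | e
p | 5
q | 5
r | 2
s | 1
t | 5
E2 result:
u | e
p | 9
q | 7
r | 8
s | 1
t | 7
Witness: ('q', 5) appears 1× in E1 but 0× in E2.

no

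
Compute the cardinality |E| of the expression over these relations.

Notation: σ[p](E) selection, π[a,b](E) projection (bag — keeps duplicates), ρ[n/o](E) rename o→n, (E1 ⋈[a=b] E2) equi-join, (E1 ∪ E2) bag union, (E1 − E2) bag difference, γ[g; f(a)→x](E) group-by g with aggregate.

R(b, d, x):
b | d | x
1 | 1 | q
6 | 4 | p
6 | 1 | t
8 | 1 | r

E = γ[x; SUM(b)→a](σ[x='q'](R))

Row counts bottom-up:
  R → 4
  σ[x='q'](R) → 1
  γ[x; SUM(b)→a](σ[x='q'](R)) → 1

|E| = 1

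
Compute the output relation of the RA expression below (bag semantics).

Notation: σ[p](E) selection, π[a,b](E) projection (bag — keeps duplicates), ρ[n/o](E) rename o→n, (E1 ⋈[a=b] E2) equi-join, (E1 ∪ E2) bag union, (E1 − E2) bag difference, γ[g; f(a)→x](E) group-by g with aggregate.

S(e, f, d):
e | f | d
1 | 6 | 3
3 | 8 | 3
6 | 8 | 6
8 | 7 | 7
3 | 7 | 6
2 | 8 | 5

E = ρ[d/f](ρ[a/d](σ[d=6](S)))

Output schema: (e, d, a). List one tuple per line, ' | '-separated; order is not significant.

Per-node cardinality:
  S → 6
  σ[d=6](S) → 2
  ρ[a/d](σ[d=6](S)) → 2
  ρ[d/f](ρ[a/d](σ[d=6](S))) → 2

== RESULT ==
e | d | a
3 | 7 | 6
6 | 8 | 6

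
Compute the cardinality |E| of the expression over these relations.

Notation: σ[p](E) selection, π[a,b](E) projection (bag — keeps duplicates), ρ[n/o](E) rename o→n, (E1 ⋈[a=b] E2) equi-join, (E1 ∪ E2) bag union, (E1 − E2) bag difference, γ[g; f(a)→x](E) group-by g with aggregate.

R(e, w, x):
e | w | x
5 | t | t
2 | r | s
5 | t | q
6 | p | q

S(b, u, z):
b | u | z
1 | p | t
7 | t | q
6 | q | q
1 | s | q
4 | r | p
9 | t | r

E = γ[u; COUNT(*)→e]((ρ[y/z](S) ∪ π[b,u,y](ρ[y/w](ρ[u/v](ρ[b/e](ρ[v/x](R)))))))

Subexpression sizes:
  S → 6
  ρ[y/z](S) → 6
  R → 4
  ρ[v/x](R) → 4
  ρ[b/e](ρ[v/x](R)) → 4
  ρ[u/v](ρ[b/e](ρ[v/x](R))) → 4
  ρ[y/w](ρ[u/v](ρ[b/e](ρ[v/x](R)))) → 4
  π[b,u,y](ρ[y/w](ρ[u/v](ρ[b/e](ρ[v/x](R))))) → 4
  (ρ[y/z](S) ∪ π[b,u,y](ρ[y/w](ρ[u/v](ρ[b/e](ρ[v/x](R)))))) → 10
  γ[u; COUNT(*)→e]((ρ[y/z](S) ∪ π[b,u,y](ρ[y/w](ρ[u/v](ρ[b/e](ρ[v/x](R))))))) → 5

|E| = 5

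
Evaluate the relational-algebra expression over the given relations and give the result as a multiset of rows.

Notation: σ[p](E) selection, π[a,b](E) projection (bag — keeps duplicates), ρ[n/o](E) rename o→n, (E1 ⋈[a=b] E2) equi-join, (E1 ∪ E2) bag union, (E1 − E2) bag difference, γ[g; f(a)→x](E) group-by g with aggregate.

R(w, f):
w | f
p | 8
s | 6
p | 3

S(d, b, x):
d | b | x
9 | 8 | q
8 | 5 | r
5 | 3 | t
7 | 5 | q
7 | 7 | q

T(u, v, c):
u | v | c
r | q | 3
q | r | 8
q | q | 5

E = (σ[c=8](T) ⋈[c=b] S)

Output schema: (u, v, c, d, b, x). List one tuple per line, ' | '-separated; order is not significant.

Subexpression sizes:
  T → 3
  σ[c=8](T) → 1
  S → 5
  (σ[c=8](T) ⋈[c=b] S) → 1

== RESULT ==
u | v | c | d | b | x
q | r | 8 | 9 | 8 | q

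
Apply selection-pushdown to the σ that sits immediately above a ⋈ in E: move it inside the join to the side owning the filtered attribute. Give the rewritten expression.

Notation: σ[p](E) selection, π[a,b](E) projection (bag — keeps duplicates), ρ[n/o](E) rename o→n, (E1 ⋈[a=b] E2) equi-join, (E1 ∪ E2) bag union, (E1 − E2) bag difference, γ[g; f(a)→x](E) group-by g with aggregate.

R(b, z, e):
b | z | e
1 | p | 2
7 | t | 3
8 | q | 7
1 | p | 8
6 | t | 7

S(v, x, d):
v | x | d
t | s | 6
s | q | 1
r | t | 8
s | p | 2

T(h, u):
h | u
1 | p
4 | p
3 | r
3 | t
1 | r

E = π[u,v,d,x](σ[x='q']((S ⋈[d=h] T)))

σ filters on x, owned by the left side.
E' = π[u,v,d,x]((σ[x='q'](S) ⋈[d=h] T))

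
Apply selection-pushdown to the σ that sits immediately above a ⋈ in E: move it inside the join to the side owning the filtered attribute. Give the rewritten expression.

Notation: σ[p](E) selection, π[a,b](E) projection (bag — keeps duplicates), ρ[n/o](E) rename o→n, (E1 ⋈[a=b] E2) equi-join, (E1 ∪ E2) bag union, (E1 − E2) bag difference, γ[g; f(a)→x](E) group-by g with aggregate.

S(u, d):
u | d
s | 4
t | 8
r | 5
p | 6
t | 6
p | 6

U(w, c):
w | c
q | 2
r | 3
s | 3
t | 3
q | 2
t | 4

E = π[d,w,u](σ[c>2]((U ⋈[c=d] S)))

σ filters on c, owned by the left side.
E' = π[d,w,u]((σ[c>2](U) ⋈[c=d] S))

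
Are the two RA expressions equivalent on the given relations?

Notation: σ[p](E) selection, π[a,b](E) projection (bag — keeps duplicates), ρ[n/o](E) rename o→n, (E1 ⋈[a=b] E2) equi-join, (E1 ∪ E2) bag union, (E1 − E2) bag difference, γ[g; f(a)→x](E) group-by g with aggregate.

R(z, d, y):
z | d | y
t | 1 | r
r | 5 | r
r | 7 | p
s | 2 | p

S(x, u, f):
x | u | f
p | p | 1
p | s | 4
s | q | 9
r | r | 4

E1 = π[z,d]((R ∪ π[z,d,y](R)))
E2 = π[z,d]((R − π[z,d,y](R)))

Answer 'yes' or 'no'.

E1 row counts bottom-up:
  R → 4
  R → 4
  π[z,d,y](R) → 4
  (R ∪ π[z,d,y](R)) → 8
  π[z,d]((R ∪ π[z,d,y](R))) → 8
E2 row counts bottom-up:
  R → 4
  R → 4
  π[z,d,y](R) → 4
  (R − π[z,d,y](R)) → 0
  π[z,d]((R − π[z,d,y](R))) → 0

E1 result:
z | d
r | 5
r | 5
r | 7
r | 7
s | 2
s | 2
t | 1
t | 1
E2 result:
z | d
(0 rows)
Witness: ('s', 2) appears 2× in E1 but 0× in E2.

no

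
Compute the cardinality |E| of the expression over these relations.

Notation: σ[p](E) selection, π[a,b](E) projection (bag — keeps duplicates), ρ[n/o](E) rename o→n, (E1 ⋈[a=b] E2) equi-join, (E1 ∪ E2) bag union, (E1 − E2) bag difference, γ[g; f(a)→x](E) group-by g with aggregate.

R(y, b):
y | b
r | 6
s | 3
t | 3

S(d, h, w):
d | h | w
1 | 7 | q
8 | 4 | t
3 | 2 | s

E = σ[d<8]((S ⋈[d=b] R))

Row counts bottom-up:
  S → 3
  R → 3
  (S ⋈[d=b] R) → 2
  σ[d<8]((S ⋈[d=b] R)) → 2

|E| = 2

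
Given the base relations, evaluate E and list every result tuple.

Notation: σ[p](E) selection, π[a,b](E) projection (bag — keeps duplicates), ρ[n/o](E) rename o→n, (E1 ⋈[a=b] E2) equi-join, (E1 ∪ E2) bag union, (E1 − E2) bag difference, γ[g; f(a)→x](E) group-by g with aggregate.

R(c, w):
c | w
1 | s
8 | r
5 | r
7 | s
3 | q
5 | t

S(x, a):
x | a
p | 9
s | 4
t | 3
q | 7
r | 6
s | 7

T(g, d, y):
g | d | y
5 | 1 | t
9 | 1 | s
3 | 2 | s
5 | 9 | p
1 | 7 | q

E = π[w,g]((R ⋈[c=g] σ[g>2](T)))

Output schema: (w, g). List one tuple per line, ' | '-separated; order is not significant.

Stepwise |·|:
  R → 6
  T → 5
  σ[g>2](T) → 4
  (R ⋈[c=g] σ[g>2](T)) → 5
  π[w,g]((R ⋈[c=g] σ[g>2](T))) → 5

== RESULT ==
w | g
q | 3
r | 5
r | 5
t | 5
t | 5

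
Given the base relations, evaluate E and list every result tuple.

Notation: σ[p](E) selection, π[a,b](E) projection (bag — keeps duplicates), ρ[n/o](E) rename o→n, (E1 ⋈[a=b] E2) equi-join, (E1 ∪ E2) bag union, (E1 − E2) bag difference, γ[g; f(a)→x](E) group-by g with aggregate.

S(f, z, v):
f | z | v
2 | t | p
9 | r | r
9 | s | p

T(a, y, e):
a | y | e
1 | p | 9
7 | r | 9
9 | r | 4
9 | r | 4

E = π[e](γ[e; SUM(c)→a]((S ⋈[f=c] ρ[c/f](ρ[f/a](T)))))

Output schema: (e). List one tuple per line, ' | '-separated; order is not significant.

Row counts bottom-up:
  S → 3
  T → 4
  ρ[f/a](T) → 4
  ρ[c/f](ρ[f/a](T)) → 4
  (S ⋈[f=c] ρ[c/f](ρ[f/a](T))) → 4
  γ[e; SUM(c)→a]((S ⋈[f=c] ρ[c/f](ρ[f/a](T)))) → 1
  π[e](γ[e; SUM(c)→a]((S ⋈[f=c] ρ[c/f](ρ[f/a](T))))) → 1

== RESULT ==
e
4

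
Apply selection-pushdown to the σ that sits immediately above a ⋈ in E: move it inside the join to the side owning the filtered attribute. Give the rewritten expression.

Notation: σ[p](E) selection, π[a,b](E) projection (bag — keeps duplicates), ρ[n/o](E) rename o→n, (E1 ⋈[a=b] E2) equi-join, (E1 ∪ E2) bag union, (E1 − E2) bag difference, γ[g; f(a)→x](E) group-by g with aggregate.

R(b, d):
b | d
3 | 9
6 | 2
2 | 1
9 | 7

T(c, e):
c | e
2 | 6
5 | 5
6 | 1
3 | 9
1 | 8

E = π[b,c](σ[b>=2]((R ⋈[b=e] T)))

σ filters on b, owned by the left side.
E' = π[b,c]((σ[b>=2](R) ⋈[b=e] T))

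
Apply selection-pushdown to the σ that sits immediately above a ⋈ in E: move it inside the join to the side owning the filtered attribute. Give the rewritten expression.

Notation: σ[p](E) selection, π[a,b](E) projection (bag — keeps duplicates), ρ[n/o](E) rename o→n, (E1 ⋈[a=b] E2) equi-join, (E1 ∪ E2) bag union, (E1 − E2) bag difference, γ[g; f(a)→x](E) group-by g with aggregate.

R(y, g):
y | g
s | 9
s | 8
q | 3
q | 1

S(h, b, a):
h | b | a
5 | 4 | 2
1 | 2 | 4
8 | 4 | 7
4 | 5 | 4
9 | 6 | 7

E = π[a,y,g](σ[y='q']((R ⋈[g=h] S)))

σ filters on y, owned by the left side.
E' = π[a,y,g]((σ[y='q'](R) ⋈[g=h] S))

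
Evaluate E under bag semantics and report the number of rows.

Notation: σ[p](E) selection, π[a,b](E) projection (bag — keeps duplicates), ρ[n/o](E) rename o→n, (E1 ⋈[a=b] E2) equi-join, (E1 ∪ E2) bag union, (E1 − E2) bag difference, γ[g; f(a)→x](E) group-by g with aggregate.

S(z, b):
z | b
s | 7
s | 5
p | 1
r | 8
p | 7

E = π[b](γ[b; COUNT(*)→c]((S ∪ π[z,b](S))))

Row counts bottom-up:
  S → 5
  S → 5
  π[z,b](S) → 5
  (S ∪ π[z,b](S)) → 10
  γ[b; COUNT(*)→c]((S ∪ π[z,b](S))) → 4
  π[b](γ[b; COUNT(*)→c]((S ∪ π[z,b](S)))) → 4

|E| = 4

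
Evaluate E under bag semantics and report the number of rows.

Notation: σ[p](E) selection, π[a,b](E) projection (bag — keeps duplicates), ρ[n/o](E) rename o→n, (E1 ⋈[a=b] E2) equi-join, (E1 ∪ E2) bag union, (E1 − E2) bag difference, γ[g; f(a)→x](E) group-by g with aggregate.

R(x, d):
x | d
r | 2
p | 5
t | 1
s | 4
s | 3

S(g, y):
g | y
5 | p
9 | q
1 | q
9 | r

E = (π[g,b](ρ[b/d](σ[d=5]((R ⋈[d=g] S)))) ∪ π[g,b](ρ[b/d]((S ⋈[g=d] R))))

Per-node cardinality:
  R → 5
  S → 4
  (R ⋈[d=g] S) → 2
  σ[d=5]((R ⋈[d=g] S)) → 1
  ρ[b/d](σ[d=5]((R ⋈[d=g] S))) → 1
  π[g,b](ρ[b/d](σ[d=5]((R ⋈[d=g] S)))) → 1
  S → 4
  R → 5
  (S ⋈[g=d] R) → 2
  ρ[b/d]((S ⋈[g=d] R)) → 2
  π[g,b](ρ[b/d]((S ⋈[g=d] R))) → 2
  (π[g,b](ρ[b/d](σ[d=5]((R ⋈[d=g] S)))) ∪ π[g,b](ρ[b/d]((S ⋈[g=d] R)))) → 3

|E| = 3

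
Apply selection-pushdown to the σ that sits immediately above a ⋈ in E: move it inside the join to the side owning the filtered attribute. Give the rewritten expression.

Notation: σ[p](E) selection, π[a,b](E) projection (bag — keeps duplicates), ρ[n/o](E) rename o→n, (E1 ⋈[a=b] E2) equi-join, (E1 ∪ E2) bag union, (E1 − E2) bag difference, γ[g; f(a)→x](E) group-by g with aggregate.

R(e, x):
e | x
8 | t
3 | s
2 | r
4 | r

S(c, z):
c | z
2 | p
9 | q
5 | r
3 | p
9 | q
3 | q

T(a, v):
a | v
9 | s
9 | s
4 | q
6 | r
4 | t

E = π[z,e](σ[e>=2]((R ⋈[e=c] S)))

σ filters on e, owned by the left side.
E' = π[z,e]((σ[e>=2](R) ⋈[e=c] S))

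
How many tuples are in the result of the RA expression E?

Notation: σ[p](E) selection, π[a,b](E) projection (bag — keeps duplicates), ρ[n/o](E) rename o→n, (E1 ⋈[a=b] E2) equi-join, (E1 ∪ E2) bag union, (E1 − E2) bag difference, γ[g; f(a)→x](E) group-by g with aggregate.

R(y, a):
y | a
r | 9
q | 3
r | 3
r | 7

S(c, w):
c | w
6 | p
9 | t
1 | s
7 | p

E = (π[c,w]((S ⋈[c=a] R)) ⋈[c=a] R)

Row counts bottom-up:
  S → 4
  R → 4
  (S ⋈[c=a] R) → 2
  π[c,w]((S ⋈[c=a] R)) → 2
  R → 4
  (π[c,w]((S ⋈[c=a] R)) ⋈[c=a] R) → 2

|E| = 2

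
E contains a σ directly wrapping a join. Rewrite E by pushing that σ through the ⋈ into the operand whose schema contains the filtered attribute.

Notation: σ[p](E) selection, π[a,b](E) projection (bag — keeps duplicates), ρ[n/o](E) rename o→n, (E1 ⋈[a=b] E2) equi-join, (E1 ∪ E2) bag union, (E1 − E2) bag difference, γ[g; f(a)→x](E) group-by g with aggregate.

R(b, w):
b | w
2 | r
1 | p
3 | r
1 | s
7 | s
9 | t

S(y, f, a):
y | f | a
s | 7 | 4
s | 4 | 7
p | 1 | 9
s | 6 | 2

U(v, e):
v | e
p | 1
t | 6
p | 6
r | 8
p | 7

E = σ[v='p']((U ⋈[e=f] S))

σ filters on v, owned by the left side.
E' = (σ[v='p'](U) ⋈[e=f] S)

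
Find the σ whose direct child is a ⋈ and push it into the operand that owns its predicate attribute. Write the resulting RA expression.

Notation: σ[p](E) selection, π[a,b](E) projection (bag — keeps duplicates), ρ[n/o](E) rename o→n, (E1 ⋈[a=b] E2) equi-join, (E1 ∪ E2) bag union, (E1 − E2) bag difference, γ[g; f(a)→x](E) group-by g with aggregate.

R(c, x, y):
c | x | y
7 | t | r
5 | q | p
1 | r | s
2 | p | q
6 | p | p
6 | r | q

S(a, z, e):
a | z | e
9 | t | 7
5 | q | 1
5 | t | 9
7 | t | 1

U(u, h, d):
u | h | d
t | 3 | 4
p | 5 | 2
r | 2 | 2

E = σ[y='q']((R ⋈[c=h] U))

σ filters on y, owned by the left side.
E' = (σ[y='q'](R) ⋈[c=h] U)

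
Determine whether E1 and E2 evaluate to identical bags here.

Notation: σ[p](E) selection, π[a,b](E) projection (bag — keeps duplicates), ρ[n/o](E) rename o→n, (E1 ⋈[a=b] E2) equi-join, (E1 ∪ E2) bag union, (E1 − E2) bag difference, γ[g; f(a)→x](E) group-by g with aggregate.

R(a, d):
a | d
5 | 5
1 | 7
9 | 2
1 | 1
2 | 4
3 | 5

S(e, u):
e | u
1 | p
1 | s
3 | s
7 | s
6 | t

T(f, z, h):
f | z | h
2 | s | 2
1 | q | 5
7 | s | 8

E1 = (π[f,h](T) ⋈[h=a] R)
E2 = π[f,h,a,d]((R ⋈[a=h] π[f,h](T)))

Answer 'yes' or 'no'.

E1 row counts bottom-up:
  T → 3
  π[f,h](T) → 3
  R → 6
  (π[f,h](T) ⋈[h=a] R) → 2
E2 row counts bottom-up:
  R → 6
  T → 3
  π[f,h](T) → 3
  (R ⋈[a=h] π[f,h](T)) → 2
  π[f,h,a,d]((R ⋈[a=h] π[f,h](T))) → 2

E1 and E2 produce the same multiset:
f | h | a | d
1 | 5 | 5 | 5
2 | 2 | 2 | 4

yes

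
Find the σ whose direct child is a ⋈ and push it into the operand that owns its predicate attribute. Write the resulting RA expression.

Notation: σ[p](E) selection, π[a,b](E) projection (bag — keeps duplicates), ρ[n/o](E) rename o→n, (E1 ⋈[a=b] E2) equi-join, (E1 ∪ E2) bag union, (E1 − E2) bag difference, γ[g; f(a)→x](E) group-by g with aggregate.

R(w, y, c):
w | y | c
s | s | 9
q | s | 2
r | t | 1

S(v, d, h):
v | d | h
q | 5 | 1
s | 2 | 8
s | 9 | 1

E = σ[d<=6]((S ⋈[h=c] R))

σ filters on d, owned by the left side.
E' = (σ[d<=6](S) ⋈[h=c] R)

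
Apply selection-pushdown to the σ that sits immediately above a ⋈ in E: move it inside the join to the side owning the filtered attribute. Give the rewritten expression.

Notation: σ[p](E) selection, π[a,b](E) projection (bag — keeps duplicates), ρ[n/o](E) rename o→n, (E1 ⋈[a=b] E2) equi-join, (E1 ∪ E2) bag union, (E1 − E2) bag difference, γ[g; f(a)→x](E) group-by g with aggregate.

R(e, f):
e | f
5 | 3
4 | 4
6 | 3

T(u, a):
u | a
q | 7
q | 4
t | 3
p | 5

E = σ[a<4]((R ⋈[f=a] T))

σ filters on a, owned by the right side.
E' = (R ⋈[f=a] σ[a<4](T))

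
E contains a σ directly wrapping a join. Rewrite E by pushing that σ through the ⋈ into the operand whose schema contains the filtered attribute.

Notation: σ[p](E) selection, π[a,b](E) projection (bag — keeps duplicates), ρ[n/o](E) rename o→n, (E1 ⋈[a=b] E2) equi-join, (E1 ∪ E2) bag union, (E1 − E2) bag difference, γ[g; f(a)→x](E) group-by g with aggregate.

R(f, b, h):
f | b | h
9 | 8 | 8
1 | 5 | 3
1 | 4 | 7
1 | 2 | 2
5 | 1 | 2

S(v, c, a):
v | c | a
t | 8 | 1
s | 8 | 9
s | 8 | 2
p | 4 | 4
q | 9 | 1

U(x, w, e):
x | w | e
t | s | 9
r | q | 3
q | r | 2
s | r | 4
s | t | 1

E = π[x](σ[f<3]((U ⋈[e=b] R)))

σ filters on f, owned by the right side.
E' = π[x]((U ⋈[e=b] σ[f<3](R)))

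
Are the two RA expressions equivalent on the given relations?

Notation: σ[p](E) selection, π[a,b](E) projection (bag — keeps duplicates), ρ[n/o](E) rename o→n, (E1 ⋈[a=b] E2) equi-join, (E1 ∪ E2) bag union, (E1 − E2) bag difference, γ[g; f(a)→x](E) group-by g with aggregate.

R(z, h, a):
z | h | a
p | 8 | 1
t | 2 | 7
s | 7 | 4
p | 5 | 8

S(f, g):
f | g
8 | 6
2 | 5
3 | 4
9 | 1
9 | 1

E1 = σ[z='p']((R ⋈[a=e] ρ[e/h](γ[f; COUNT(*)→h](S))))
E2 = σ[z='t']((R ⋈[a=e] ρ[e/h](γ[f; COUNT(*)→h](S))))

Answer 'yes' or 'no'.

E1 stepwise |·|:
  R → 4
  S → 5
  γ[f; COUNT(*)→h](S) → 4
  ρ[e/h](γ[f; COUNT(*)→h](S)) → 4
  (R ⋈[a=e] ρ[e/h](γ[f; COUNT(*)→h](S))) → 3
  σ[z='p']((R ⋈[a=e] ρ[e/h](γ[f; COUNT(*)→h](S)))) → 3
E2 stepwise |·|:
  R → 4
  S → 5
  γ[f; COUNT(*)→h](S) → 4
  ρ[e/h](γ[f; COUNT(*)→h](S)) → 4
  (R ⋈[a=e] ρ[e/h](γ[f; COUNT(*)→h](S))) → 3
  σ[z='t']((R ⋈[a=e] ρ[e/h](γ[f; COUNT(*)→h](S)))) → 0

E1 result:
z | h | a | f | e
p | 8 | 1 | 2 | 1
p | 8 | 1 | 3 | 1
p | 8 | 1 | 8 | 1
E2 result:
z | h | a | f | e
(0 rows)
Witness: ('p', 8, 1, 3, 1) appears 1× in E1 but 0× in E2.

no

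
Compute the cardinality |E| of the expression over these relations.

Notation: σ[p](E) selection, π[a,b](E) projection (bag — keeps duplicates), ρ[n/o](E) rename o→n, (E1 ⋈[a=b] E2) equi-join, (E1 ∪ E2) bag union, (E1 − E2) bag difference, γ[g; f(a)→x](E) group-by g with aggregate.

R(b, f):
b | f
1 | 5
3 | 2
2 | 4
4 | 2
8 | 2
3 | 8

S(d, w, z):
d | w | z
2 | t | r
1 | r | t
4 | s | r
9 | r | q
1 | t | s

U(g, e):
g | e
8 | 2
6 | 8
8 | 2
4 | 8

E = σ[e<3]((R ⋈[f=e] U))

Subexpression sizes:
  R → 6
  U → 4
  (R ⋈[f=e] U) → 8
  σ[e<3]((R ⋈[f=e] U)) → 6

|E| = 6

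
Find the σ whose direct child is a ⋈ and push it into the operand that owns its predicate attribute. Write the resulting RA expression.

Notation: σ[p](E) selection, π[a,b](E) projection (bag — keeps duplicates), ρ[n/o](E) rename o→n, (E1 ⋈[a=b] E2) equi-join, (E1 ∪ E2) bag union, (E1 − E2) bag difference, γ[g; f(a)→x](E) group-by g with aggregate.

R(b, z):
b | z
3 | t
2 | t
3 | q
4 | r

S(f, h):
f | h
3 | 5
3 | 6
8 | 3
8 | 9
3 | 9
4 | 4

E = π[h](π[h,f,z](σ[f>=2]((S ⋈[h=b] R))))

σ filters on f, owned by the left side.
E' = π[h](π[h,f,z]((σ[f>=2](S) ⋈[h=b] R)))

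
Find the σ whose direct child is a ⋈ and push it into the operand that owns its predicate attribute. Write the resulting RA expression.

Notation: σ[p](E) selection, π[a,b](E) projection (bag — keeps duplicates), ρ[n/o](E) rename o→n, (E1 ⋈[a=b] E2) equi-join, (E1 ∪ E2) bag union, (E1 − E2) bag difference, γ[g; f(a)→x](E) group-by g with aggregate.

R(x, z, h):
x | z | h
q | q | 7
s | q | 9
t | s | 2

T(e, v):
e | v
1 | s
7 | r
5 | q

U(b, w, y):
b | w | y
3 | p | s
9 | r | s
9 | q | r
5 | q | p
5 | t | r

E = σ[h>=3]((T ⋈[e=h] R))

σ filters on h, owned by the right side.
E' = (T ⋈[e=h] σ[h>=3](R))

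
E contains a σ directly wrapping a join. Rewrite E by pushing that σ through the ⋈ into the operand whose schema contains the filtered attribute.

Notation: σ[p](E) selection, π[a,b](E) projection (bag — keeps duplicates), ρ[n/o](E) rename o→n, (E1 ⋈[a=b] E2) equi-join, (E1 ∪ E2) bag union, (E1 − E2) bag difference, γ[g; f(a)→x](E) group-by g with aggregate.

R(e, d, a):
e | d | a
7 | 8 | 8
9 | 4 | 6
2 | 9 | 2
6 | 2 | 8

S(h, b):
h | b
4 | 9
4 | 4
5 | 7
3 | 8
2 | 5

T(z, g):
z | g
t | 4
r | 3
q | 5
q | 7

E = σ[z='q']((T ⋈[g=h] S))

σ filters on z, owned by the left side.
E' = (σ[z='q'](T) ⋈[g=h] S)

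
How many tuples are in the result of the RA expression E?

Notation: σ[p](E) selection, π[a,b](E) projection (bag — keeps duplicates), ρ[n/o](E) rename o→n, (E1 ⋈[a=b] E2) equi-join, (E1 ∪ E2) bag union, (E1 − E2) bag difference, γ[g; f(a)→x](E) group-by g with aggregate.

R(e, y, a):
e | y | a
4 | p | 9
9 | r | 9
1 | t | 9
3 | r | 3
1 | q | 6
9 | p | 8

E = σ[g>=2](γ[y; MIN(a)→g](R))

Row counts bottom-up:
  R → 6
  γ[y; MIN(a)→g](R) → 4
  σ[g>=2](γ[y; MIN(a)→g](R)) → 4

|E| = 4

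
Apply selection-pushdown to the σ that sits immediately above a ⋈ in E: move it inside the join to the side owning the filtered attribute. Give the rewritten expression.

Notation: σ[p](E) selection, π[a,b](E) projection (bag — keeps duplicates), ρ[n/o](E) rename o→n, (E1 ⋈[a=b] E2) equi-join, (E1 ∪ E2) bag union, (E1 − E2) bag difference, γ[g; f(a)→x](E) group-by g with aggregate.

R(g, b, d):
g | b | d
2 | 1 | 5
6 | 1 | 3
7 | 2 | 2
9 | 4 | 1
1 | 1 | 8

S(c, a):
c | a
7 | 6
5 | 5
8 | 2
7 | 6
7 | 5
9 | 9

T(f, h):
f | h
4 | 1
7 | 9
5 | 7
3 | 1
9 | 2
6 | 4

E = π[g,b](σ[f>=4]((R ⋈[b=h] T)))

σ filters on f, owned by the right side.
E' = π[g,b]((R ⋈[b=h] σ[f>=4](T)))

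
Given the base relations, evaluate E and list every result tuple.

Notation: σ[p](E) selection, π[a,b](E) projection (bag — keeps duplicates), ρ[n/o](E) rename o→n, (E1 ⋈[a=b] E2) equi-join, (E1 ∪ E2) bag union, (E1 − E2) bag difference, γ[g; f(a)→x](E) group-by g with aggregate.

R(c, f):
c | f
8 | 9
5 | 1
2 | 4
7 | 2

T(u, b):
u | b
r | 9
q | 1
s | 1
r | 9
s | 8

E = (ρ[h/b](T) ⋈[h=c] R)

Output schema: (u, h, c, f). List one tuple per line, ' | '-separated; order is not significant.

Subexpression sizes:
  T → 5
  ρ[h/b](T) → 5
  R → 4
  (ρ[h/b](T) ⋈[h=c] R) → 1

== RESULT ==
u | h | c | f
s | 8 | 8 | 9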